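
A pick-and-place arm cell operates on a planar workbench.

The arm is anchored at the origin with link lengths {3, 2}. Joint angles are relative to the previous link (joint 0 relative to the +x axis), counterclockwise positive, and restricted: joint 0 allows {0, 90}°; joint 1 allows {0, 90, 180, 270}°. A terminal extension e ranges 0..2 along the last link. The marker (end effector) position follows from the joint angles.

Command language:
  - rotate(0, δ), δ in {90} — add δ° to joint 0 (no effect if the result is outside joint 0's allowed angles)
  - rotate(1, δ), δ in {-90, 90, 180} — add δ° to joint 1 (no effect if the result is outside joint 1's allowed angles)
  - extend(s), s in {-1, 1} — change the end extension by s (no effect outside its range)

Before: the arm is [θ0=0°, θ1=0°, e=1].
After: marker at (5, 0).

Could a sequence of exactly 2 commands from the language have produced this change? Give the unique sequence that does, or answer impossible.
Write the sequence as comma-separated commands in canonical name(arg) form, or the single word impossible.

extend(-1), extend(-1)

t0: [θ0=0°, θ1=0°, e=1]
[1] after extend(-1): [θ0=0°, θ1=0°, e=0]
[2] after extend(-1): [θ0=0°, θ1=0°, e=0]
uniquely the one of 36 2-step routes that fits.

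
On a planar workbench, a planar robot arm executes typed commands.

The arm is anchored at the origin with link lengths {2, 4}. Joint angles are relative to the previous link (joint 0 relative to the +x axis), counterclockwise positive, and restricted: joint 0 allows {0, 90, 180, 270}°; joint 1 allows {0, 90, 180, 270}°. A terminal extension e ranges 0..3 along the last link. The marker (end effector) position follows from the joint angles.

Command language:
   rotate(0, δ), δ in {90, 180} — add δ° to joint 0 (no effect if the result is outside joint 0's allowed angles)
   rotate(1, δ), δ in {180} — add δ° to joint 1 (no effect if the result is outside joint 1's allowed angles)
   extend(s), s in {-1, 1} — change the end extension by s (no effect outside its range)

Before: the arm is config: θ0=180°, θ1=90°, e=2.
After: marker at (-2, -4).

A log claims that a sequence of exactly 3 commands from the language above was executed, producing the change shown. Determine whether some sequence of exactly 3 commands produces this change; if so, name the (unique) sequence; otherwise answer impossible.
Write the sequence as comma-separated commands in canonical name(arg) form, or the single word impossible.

extend(-1), extend(-1), extend(-1)

initial: config: θ0=180°, θ1=90°, e=2
step 1 (extend(-1)): config: θ0=180°, θ1=90°, e=1
step 2 (extend(-1)): config: θ0=180°, θ1=90°, e=0
step 3 (extend(-1)): config: θ0=180°, θ1=90°, e=0
no rival 3-sequence matches.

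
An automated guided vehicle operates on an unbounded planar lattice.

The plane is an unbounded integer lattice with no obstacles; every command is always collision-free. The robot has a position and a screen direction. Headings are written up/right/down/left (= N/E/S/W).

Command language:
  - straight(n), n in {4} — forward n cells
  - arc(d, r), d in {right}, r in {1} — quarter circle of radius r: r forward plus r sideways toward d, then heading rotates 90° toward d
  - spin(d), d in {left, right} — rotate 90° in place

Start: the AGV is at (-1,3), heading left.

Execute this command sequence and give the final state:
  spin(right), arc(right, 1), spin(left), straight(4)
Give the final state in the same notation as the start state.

from: at (-1,3), heading left
1. spin(right) → at (-1,3), heading up
2. arc(right, 1) → at (0,4), heading right
3. spin(left) → at (0,4), heading up
4. straight(4) → at (0,8), heading up

at (0,8), heading up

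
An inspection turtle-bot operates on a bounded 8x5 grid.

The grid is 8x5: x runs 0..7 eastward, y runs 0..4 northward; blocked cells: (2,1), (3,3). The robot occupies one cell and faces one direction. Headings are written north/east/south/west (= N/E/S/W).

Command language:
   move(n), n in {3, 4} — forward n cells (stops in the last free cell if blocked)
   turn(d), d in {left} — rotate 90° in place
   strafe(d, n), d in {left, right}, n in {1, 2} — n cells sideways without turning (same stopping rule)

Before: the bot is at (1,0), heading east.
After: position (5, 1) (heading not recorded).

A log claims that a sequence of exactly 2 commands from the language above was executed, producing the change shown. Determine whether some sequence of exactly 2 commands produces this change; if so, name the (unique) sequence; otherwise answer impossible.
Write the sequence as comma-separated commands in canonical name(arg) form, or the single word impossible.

move(4), strafe(left, 1)

key: order matters: swapping move(4) and strafe(left, 1) lands elsewhere
start: at (1,0), heading east
[1] after move(4): at (5,0), heading east
[2] after strafe(left, 1): at (5,1), heading east
no other 2-command option fits: unique.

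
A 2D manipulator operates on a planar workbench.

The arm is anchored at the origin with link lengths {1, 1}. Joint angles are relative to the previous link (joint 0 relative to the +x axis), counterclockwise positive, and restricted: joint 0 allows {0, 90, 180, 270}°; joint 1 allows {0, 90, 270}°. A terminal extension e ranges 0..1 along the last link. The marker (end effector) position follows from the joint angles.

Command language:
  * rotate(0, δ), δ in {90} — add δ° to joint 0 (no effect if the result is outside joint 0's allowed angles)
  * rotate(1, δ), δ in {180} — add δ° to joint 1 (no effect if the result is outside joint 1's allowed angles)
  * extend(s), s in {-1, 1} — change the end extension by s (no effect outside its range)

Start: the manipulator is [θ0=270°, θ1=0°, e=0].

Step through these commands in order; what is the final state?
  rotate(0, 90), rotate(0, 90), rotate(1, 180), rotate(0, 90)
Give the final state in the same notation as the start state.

[θ0=180°, θ1=0°, e=0]

t0: [θ0=270°, θ1=0°, e=0]
t=1 rotate(0, 90) ⇒ [θ0=0°, θ1=0°, e=0]
t=2 rotate(0, 90) ⇒ [θ0=90°, θ1=0°, e=0]
t=3 rotate(1, 180) ⇒ [θ0=90°, θ1=0°, e=0]
t=4 rotate(0, 90) ⇒ [θ0=180°, θ1=0°, e=0]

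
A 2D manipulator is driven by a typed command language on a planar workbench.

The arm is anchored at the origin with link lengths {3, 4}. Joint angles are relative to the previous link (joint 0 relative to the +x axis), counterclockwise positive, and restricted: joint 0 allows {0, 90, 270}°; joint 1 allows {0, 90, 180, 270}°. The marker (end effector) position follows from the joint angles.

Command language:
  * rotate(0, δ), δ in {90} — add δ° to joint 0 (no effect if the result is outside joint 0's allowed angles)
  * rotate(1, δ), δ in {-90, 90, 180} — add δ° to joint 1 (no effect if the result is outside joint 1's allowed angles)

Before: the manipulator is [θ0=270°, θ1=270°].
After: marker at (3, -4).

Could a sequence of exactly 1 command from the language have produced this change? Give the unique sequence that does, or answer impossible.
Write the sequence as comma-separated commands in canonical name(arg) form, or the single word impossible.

from: [θ0=270°, θ1=270°]
[1] after rotate(0, 90): [θ0=0°, θ1=270°]
no rival 1-sequence matches.

rotate(0, 90)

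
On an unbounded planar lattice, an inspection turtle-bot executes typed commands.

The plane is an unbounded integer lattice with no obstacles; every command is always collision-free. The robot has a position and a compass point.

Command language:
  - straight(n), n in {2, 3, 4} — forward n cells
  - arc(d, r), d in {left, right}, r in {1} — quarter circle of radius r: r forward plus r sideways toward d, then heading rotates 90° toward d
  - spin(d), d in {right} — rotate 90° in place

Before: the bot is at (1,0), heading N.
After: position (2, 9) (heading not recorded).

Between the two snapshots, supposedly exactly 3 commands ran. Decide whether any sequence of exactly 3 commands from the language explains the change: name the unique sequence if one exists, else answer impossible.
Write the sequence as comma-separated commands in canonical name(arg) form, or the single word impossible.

key: order matters: swapping straight(4) and arc(right, 1) lands elsewhere
from: at (1,0), heading N
1. straight(4) → at (1,4), heading N
2. straight(4) → at (1,8), heading N
3. arc(right, 1) → at (2,9), heading E
all 216 alternatives checked — unique.

straight(4), straight(4), arc(right, 1)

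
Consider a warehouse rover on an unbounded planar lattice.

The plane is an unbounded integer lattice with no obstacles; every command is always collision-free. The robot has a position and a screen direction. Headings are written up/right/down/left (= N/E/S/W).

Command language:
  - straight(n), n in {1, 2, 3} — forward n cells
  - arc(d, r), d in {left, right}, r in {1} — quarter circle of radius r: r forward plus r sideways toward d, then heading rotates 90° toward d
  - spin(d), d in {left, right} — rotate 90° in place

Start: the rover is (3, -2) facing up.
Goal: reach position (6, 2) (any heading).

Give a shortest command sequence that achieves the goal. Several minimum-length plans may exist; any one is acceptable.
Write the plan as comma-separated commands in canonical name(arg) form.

begin: (3, -2) facing up
step 1 (straight(3)): (3, 1) facing up
step 2 (arc(right, 1)): (4, 2) facing right
step 3 (straight(2)): (6, 2) facing right
nothing shorter than 3 reaches the goal.

straight(3), arc(right, 1), straight(2)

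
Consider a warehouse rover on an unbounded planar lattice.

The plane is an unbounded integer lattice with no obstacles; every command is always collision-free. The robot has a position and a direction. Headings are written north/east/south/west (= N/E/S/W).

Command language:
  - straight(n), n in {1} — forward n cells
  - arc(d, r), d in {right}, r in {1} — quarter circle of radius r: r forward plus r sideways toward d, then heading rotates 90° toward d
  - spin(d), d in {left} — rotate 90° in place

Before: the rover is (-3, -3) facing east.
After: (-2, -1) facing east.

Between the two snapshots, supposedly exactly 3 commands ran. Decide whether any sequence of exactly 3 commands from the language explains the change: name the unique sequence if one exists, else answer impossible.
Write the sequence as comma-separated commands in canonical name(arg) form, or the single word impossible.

spin(left), straight(1), arc(right, 1)

key: running arc(right, 1) before spin(left) would end elsewhere — order is forced
initial: (-3, -3) facing east
[1] after spin(left): (-3, -3) facing north
[2] after straight(1): (-3, -2) facing north
[3] after arc(right, 1): (-2, -1) facing east
uniquely the one of 27 3-step routes that fits.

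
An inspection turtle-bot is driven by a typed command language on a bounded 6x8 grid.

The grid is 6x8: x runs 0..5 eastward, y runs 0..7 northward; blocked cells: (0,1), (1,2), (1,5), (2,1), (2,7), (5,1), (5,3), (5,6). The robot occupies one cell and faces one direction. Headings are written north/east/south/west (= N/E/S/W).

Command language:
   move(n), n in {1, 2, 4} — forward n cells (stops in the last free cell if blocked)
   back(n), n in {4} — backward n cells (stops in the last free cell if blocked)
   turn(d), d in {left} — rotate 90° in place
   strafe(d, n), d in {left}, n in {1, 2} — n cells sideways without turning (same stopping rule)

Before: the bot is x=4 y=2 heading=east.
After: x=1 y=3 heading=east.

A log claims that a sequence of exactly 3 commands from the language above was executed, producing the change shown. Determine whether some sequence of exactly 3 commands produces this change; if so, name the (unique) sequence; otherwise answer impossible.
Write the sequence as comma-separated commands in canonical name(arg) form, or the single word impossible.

key: running move(1) before strafe(left, 1) would end elsewhere — order is forced
t0: x=4 y=2 heading=east
step 1 (strafe(left, 1)): x=4 y=3 heading=east
step 2 (back(4)): x=0 y=3 heading=east
step 3 (move(1)): x=1 y=3 heading=east
uniquely the one of 343 3-step routes that fits.

strafe(left, 1), back(4), move(1)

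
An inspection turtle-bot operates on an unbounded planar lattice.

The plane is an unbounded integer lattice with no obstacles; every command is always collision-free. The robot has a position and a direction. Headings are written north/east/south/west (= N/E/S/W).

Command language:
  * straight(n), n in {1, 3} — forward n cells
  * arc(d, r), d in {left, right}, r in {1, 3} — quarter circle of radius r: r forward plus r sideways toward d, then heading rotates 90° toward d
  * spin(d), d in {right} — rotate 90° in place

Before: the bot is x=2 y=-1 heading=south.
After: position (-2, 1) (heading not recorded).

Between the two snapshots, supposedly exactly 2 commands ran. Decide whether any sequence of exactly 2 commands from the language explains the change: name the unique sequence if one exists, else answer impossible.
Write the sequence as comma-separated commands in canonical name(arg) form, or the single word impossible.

key: order matters: swapping arc(right, 1) and arc(right, 3) lands elsewhere
begin: x=2 y=-1 heading=south
t=1 arc(right, 1) ⇒ x=1 y=-2 heading=west
t=2 arc(right, 3) ⇒ x=-2 y=1 heading=north
no rival 2-sequence matches.

arc(right, 1), arc(right, 3)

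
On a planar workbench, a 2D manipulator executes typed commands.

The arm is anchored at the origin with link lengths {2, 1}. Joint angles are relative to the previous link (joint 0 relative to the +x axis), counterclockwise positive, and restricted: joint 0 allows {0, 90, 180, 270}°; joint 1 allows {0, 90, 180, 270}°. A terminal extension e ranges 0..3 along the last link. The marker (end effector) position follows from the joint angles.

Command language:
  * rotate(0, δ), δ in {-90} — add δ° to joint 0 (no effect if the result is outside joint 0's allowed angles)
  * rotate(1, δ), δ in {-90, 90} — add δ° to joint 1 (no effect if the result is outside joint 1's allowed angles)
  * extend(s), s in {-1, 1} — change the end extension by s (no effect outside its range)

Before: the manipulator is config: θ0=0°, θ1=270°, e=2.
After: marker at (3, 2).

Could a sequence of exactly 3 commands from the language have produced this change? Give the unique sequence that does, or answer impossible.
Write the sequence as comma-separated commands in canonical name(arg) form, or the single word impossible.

rotate(0, -90), rotate(0, -90), rotate(0, -90)

t0: config: θ0=0°, θ1=270°, e=2
step 1 (rotate(0, -90)): config: θ0=270°, θ1=270°, e=2
step 2 (rotate(0, -90)): config: θ0=180°, θ1=270°, e=2
step 3 (rotate(0, -90)): config: θ0=90°, θ1=270°, e=2
uniquely the one of 125 3-step routes that fits.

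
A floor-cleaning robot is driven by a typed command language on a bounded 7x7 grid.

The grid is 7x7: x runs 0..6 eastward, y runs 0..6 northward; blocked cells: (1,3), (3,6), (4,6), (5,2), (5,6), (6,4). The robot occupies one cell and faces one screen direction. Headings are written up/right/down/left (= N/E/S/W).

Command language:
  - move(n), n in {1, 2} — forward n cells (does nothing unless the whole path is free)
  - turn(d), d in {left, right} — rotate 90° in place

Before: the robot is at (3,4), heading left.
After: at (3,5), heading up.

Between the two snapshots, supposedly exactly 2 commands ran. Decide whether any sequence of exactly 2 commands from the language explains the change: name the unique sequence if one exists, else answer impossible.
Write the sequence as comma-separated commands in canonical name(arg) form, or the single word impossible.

turn(right), move(1)

key: order matters: swapping turn(right) and move(1) lands elsewhere
initial: at (3,4), heading left
step 1 (turn(right)): at (3,4), heading up
step 2 (move(1)): at (3,5), heading up
all 16 alternatives checked — unique.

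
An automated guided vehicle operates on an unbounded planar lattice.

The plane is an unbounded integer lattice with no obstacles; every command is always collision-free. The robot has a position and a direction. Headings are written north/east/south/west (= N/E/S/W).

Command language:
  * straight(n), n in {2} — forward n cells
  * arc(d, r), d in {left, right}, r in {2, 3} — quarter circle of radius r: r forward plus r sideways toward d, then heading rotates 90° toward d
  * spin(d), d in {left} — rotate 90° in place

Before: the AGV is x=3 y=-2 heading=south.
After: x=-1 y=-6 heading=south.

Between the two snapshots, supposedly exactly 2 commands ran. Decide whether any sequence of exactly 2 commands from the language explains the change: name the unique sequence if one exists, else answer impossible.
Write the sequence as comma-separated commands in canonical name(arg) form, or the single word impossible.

key: heading stays S — rotations cancel among the 2 commands
start: x=3 y=-2 heading=south
t=1 arc(right, 2) ⇒ x=1 y=-4 heading=west
t=2 arc(left, 2) ⇒ x=-1 y=-6 heading=south
no other 2-command option fits: unique.

arc(right, 2), arc(left, 2)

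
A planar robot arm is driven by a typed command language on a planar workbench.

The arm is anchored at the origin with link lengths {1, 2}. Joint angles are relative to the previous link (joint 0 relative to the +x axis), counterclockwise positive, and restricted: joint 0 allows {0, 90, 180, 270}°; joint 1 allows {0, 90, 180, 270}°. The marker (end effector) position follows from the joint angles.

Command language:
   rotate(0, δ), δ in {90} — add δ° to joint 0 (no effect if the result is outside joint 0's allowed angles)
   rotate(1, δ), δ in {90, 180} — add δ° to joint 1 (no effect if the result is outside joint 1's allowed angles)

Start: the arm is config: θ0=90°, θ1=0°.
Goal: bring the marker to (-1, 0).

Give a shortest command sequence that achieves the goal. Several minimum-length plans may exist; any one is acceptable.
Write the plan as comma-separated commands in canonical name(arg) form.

rotate(1, 180), rotate(0, 90), rotate(0, 90), rotate(0, 90)

begin: config: θ0=90°, θ1=0°
t=1 rotate(1, 180) ⇒ config: θ0=90°, θ1=180°
t=2 rotate(0, 90) ⇒ config: θ0=180°, θ1=180°
t=3 rotate(0, 90) ⇒ config: θ0=270°, θ1=180°
t=4 rotate(0, 90) ⇒ config: θ0=0°, θ1=180°
minimal: 4 command(s), checked below 4.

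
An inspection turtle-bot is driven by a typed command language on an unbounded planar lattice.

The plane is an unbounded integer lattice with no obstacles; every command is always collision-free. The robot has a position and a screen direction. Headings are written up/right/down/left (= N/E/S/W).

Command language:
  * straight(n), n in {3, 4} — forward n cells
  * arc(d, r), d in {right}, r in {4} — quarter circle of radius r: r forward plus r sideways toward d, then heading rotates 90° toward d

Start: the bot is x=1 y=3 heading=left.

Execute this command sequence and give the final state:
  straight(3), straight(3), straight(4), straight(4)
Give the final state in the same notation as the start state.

from: x=1 y=3 heading=left
1. straight(3) → x=-2 y=3 heading=left
2. straight(3) → x=-5 y=3 heading=left
3. straight(4) → x=-9 y=3 heading=left
4. straight(4) → x=-13 y=3 heading=left

x=-13 y=3 heading=left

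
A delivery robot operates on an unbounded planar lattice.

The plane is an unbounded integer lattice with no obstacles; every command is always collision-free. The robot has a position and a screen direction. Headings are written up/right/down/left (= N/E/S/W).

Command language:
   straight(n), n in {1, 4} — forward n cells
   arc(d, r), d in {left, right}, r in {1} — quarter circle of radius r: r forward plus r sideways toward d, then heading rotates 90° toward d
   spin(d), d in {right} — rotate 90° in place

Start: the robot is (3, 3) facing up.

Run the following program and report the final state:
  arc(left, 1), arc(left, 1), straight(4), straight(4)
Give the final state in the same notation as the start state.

start: (3, 3) facing up
step 1 (arc(left, 1)): (2, 4) facing left
step 2 (arc(left, 1)): (1, 3) facing down
step 3 (straight(4)): (1, -1) facing down
step 4 (straight(4)): (1, -5) facing down

(1, -5) facing down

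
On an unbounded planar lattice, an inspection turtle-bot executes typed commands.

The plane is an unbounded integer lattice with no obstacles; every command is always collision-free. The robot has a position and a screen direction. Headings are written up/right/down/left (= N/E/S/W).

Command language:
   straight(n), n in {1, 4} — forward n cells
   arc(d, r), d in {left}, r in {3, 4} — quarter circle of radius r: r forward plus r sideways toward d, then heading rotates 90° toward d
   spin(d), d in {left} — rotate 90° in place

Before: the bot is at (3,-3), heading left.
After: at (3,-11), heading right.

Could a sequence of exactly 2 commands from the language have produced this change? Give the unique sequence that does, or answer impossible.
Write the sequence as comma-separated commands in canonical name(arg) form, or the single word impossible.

arc(left, 4), arc(left, 4)

key: position moved to (3,-11) AND the heading swung to E — translation plus rotation needed
start: at (3,-3), heading left
[1] after arc(left, 4): at (-1,-7), heading down
[2] after arc(left, 4): at (3,-11), heading right
all 25 alternatives checked — unique.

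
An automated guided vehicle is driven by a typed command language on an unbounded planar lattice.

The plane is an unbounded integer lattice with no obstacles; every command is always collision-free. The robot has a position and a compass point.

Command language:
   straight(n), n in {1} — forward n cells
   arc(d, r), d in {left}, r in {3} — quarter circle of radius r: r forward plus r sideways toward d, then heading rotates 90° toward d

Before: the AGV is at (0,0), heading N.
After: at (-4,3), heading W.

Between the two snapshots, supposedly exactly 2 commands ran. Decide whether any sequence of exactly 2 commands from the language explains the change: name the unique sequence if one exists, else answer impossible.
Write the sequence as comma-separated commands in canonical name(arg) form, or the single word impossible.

key: position moved to (-4,3) AND the heading swung to W — translation plus rotation needed
begin: at (0,0), heading N
[1] after arc(left, 3): at (-3,3), heading W
[2] after straight(1): at (-4,3), heading W
no other 2-command option fits: unique.

arc(left, 3), straight(1)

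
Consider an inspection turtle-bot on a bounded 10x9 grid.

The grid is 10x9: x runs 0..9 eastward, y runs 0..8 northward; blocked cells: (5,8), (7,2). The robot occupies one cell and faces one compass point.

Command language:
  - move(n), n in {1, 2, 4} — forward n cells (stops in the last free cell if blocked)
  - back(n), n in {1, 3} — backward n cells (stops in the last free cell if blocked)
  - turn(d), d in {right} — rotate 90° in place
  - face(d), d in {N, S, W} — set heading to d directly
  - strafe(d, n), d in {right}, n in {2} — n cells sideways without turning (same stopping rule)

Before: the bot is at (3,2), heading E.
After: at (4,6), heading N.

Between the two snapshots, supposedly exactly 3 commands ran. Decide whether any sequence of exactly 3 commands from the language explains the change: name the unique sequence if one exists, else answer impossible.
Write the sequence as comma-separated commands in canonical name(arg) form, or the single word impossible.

key: order matters: swapping move(1) and move(4) lands elsewhere
begin: at (3,2), heading E
step 1 (move(1)): at (4,2), heading E
step 2 (face(N)): at (4,2), heading N
step 3 (move(4)): at (4,6), heading N
all 1000 alternatives checked — unique.

move(1), face(N), move(4)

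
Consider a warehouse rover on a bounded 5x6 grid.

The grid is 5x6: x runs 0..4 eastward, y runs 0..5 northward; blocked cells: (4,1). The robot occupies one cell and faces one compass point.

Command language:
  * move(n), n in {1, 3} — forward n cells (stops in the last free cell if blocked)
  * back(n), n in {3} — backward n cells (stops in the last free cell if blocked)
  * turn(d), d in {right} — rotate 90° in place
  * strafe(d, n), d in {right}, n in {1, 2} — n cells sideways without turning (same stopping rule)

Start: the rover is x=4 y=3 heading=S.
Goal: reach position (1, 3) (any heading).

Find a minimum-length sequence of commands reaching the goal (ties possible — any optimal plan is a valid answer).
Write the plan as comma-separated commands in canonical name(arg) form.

strafe(right, 2), strafe(right, 1)

start: x=4 y=3 heading=S
[1] after strafe(right, 2): x=2 y=3 heading=S
[2] after strafe(right, 1): x=1 y=3 heading=S
minimal: 2 command(s), checked below 2.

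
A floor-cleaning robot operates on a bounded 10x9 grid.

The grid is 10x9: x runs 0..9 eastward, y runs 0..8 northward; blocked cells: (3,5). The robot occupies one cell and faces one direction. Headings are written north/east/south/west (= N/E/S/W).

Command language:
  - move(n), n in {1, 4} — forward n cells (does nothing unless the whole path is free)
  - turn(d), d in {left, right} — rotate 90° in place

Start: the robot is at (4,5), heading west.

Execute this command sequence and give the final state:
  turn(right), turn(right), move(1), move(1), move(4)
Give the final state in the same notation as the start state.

at (6,5), heading east

t0: at (4,5), heading west
t=1 turn(right) ⇒ at (4,5), heading north
t=2 turn(right) ⇒ at (4,5), heading east
t=3 move(1) ⇒ at (5,5), heading east
t=4 move(1) ⇒ at (6,5), heading east
t=5 move(4) ⇒ at (6,5), heading east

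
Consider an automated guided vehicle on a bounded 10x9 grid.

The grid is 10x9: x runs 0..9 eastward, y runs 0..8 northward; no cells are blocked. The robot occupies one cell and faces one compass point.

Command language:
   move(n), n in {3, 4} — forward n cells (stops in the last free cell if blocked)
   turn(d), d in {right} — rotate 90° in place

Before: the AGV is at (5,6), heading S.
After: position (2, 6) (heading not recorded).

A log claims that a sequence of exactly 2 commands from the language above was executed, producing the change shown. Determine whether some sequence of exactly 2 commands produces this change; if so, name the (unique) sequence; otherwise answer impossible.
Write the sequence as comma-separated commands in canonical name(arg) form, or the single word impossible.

key: order matters: swapping turn(right) and move(3) lands elsewhere
start: at (5,6), heading S
[1] after turn(right): at (5,6), heading W
[2] after move(3): at (2,6), heading W
uniquely the one of 9 2-step routes that fits.

turn(right), move(3)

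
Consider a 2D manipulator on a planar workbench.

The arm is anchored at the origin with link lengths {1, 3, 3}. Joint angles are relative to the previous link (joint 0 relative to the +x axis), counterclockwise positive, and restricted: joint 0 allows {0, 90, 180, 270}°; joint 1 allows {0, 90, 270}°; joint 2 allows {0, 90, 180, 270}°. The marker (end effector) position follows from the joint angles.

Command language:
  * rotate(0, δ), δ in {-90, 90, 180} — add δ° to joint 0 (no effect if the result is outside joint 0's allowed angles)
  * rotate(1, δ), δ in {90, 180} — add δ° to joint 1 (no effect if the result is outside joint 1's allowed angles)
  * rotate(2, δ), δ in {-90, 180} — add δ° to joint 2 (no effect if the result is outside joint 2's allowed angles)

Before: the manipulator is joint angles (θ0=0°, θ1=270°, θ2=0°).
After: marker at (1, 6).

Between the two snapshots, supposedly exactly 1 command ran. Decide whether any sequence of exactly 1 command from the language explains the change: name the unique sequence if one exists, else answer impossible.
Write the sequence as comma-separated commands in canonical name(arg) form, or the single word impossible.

begin: joint angles (θ0=0°, θ1=270°, θ2=0°)
step 1 (rotate(1, 180)): joint angles (θ0=0°, θ1=90°, θ2=0°)
no other 1-command option fits: unique.

rotate(1, 180)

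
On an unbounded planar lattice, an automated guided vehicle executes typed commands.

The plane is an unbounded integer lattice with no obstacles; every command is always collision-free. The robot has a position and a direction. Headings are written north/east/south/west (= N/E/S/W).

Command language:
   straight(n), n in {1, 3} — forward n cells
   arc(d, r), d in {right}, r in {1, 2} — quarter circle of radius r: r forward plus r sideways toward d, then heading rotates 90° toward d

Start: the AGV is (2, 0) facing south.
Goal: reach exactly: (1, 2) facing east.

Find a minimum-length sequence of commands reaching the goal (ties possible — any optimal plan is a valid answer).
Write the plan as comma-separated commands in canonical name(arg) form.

arc(right, 1), arc(right, 1), straight(1), arc(right, 1)

start: (2, 0) facing south
1. arc(right, 1) → (1, -1) facing west
2. arc(right, 1) → (0, 0) facing north
3. straight(1) → (0, 1) facing north
4. arc(right, 1) → (1, 2) facing east
no 3-step plan works, so 4 is optimal.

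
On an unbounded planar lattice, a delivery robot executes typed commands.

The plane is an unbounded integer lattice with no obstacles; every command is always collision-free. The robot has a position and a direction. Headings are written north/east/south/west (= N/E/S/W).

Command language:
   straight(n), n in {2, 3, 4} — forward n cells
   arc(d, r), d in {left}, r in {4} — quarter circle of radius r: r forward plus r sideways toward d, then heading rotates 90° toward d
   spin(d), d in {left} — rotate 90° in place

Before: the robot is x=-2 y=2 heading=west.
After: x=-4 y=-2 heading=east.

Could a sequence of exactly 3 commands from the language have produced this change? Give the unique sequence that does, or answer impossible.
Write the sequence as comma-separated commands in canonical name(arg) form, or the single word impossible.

key: order matters: swapping arc(left, 4) and straight(2) lands elsewhere
t0: x=-2 y=2 heading=west
t=1 arc(left, 4) ⇒ x=-6 y=-2 heading=south
t=2 spin(left) ⇒ x=-6 y=-2 heading=east
t=3 straight(2) ⇒ x=-4 y=-2 heading=east
all 125 alternatives checked — unique.

arc(left, 4), spin(left), straight(2)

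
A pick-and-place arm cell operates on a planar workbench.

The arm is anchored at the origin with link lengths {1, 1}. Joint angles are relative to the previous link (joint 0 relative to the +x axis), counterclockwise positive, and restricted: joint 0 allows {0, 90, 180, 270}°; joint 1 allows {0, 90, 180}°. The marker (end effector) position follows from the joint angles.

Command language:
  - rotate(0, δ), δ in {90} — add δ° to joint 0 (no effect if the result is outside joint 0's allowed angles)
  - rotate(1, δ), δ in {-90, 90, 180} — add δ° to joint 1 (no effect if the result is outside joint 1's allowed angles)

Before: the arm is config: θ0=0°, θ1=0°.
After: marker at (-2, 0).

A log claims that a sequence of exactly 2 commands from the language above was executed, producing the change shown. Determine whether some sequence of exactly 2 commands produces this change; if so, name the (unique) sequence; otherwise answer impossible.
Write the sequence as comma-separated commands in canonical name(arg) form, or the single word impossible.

from: config: θ0=0°, θ1=0°
t=1 rotate(0, 90) ⇒ config: θ0=90°, θ1=0°
t=2 rotate(0, 90) ⇒ config: θ0=180°, θ1=0°
no rival 2-sequence matches.

rotate(0, 90), rotate(0, 90)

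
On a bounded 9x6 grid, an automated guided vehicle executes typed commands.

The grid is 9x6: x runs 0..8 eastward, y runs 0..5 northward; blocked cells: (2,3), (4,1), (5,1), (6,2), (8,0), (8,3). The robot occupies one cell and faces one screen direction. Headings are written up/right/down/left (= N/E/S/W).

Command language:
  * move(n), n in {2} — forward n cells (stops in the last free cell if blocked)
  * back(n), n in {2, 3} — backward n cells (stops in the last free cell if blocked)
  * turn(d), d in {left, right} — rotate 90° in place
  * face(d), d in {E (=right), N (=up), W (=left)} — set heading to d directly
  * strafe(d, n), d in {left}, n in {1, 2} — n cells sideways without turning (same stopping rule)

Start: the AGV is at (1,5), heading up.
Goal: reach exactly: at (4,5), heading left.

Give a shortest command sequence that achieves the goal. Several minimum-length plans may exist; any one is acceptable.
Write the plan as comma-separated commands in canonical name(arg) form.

face(W), back(3)

t0: at (1,5), heading up
t=1 face(W) ⇒ at (1,5), heading left
t=2 back(3) ⇒ at (4,5), heading left
nothing shorter than 2 reaches the goal.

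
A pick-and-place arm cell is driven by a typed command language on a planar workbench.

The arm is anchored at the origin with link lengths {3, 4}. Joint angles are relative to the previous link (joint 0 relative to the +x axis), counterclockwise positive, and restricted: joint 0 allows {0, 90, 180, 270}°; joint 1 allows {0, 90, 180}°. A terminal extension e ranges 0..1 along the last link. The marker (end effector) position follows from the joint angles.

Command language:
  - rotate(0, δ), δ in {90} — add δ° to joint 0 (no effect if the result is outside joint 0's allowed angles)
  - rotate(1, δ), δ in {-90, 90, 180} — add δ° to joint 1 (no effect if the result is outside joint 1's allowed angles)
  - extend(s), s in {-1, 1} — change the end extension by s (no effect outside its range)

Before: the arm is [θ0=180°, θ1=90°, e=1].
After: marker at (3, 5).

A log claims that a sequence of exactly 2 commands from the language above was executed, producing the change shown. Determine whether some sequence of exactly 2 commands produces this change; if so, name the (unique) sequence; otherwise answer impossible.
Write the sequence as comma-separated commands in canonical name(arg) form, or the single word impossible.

initial: [θ0=180°, θ1=90°, e=1]
t=1 rotate(0, 90) ⇒ [θ0=270°, θ1=90°, e=1]
t=2 rotate(0, 90) ⇒ [θ0=0°, θ1=90°, e=1]
no rival 2-sequence matches.

rotate(0, 90), rotate(0, 90)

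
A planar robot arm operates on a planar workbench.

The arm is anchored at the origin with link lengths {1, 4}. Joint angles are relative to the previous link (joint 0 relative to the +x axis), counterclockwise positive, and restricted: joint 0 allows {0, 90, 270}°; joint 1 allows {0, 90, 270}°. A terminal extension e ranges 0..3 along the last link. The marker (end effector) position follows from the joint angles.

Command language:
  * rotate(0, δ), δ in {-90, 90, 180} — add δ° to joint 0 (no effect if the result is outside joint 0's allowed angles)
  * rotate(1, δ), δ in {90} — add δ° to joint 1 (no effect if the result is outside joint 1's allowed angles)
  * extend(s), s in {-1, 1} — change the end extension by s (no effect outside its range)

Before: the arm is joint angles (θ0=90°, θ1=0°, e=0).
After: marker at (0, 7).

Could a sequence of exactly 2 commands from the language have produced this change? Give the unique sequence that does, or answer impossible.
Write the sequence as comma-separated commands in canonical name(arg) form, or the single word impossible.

begin: joint angles (θ0=90°, θ1=0°, e=0)
t=1 extend(1) ⇒ joint angles (θ0=90°, θ1=0°, e=1)
t=2 extend(1) ⇒ joint angles (θ0=90°, θ1=0°, e=2)
all 36 alternatives checked — unique.

extend(1), extend(1)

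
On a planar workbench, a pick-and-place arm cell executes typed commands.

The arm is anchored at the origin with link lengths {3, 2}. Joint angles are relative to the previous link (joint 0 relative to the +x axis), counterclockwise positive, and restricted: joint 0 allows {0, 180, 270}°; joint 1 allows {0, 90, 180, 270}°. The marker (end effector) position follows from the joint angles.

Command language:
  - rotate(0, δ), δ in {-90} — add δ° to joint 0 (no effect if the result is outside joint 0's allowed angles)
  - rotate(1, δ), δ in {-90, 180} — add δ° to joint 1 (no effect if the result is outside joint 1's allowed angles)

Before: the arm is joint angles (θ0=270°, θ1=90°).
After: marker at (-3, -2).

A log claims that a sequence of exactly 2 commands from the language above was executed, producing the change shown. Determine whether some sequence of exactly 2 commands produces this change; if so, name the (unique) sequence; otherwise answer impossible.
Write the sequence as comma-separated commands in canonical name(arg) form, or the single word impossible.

rotate(0, -90), rotate(0, -90)

t0: joint angles (θ0=270°, θ1=90°)
t=1 rotate(0, -90) ⇒ joint angles (θ0=180°, θ1=90°)
t=2 rotate(0, -90) ⇒ joint angles (θ0=180°, θ1=90°)
no rival 2-sequence matches.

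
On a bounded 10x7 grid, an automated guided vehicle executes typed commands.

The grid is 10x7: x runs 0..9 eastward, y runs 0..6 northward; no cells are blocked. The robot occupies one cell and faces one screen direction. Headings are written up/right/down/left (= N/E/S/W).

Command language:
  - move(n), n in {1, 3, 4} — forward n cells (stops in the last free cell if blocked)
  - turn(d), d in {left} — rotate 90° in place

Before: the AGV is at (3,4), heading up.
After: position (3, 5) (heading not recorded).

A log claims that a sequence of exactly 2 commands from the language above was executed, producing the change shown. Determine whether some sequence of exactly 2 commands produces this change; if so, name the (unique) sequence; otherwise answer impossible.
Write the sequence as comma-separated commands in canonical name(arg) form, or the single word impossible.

move(1), turn(left)

key: running turn(left) before move(1) would end elsewhere — order is forced
initial: at (3,4), heading up
step 1 (move(1)): at (3,5), heading up
step 2 (turn(left)): at (3,5), heading left
no other 2-command option fits: unique.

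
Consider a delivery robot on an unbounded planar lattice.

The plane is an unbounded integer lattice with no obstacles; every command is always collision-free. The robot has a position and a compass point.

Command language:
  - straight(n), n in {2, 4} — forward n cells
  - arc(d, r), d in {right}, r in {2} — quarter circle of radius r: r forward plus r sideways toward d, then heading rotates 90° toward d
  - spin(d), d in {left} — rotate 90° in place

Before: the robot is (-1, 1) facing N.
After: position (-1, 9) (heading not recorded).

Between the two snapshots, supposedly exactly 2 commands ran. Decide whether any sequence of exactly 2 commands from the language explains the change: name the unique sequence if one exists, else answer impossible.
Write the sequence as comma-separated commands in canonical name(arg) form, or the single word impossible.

t0: (-1, 1) facing N
step 1 (straight(4)): (-1, 5) facing N
step 2 (straight(4)): (-1, 9) facing N
no other 2-command option fits: unique.

straight(4), straight(4)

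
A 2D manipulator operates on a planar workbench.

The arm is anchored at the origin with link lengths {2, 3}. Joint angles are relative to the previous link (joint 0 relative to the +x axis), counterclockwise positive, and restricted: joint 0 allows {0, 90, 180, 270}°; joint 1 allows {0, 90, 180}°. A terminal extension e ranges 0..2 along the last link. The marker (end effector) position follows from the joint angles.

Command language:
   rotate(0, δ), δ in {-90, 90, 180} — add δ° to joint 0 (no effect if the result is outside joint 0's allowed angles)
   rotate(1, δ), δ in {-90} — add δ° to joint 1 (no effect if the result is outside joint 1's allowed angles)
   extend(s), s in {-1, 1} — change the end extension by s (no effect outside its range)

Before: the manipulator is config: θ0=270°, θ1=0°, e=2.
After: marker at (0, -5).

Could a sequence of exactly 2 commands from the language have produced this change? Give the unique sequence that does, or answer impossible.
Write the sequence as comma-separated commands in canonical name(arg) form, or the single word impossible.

extend(-1), extend(-1)

t0: config: θ0=270°, θ1=0°, e=2
1. extend(-1) → config: θ0=270°, θ1=0°, e=1
2. extend(-1) → config: θ0=270°, θ1=0°, e=0
all 36 alternatives checked — unique.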